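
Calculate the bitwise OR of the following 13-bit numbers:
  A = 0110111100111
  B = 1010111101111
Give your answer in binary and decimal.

Apply | to each column (1 where either bit is 1):
  0110111100111
| 1010111101111
---------------
  1110111101111

Answer: 1110111101111 (7663)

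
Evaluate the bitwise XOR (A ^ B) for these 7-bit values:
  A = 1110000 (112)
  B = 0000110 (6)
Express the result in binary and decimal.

Apply ^ to each column (1 where bits differ):
  1110000
^ 0000110
---------
  1110110

Answer: 1110110 (118)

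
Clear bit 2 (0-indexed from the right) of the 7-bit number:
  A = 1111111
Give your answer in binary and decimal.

Mask = ~(1 << 2) = 1111011
Bit 2 of A is 1, so AND-ing with the mask clears it to 0.
  1111111
& 1111011
---------
  1111011

Answer: 1111011 (123)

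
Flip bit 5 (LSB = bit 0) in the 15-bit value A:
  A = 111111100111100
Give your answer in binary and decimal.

Mask = 1 << 5 = 000000000100000
Bit 5 of A is 1; XOR with the mask flips it to 0.
  111111100111100
^ 000000000100000
-----------------
  111111100011100

Answer: 111111100011100 (32540)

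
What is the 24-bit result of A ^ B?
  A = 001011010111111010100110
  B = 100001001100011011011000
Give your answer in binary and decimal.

Apply ^ to each column (1 where bits differ):
  001011010111111010100110
^ 100001001100011011011000
--------------------------
  101010011011100001111110

Answer: 101010011011100001111110 (11122814)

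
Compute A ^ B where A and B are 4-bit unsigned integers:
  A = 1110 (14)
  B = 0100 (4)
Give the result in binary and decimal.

Apply ^ to each column (1 where bits differ):
  1110
^ 0100
------
  1010

Answer: 1010 (10)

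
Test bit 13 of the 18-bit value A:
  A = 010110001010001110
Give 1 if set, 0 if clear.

Bit 13 is the 14th from the right.
  010110001010001110
      ^
That bit is 1.

Answer: 1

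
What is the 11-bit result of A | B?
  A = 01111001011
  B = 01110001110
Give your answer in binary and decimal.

Apply | to each column (1 where either bit is 1):
  01111001011
| 01110001110
-------------
  01111001111

Answer: 01111001111 (975)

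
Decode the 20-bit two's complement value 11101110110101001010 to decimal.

MSB is 1, so the value is negative. Find the magnitude:
1. Invert bits:  00010001001010110101
2. Add 1:        00010001001010110110  = 70326
3. Apply sign:   -70326

Answer: -70326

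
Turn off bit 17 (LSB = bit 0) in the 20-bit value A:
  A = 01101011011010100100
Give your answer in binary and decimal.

Mask = ~(1 << 17) = 11011111111111111111
Bit 17 of A is 1, so AND-ing with the mask clears it to 0.
  01101011011010100100
& 11011111111111111111
----------------------
  01001011011010100100

Answer: 01001011011010100100 (308900)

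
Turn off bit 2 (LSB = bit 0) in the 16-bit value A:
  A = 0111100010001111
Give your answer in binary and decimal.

Mask = ~(1 << 2) = 1111111111111011
Bit 2 of A is 1, so AND-ing with the mask clears it to 0.
  0111100010001111
& 1111111111111011
------------------
  0111100010001011

Answer: 0111100010001011 (30859)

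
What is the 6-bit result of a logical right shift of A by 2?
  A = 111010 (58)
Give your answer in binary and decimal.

Logical shift right by 2: drop the bottom 2 bit(s), prepend 2 zero(s) on the left.
  111010  ->  keep [1110], discard [10], prepend 00
= 001110

Answer: 001110 (14)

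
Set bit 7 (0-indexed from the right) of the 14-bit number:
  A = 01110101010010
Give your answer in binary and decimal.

Mask = 1 << 7 = 00000010000000
Bit 7 of A is 0, so OR-ing with the mask flips it to 1.
  01110101010010
| 00000010000000
----------------
  01110111010010

Answer: 01110111010010 (7634)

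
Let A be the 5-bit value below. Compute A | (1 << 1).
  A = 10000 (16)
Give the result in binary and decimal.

Mask = 1 << 1 = 00010
Bit 1 of A is 0, so OR-ing with the mask flips it to 1.
  10000
| 00010
-------
  10010

Answer: 10010 (18)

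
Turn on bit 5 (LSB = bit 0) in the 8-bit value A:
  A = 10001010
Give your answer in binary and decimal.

Mask = 1 << 5 = 00100000
Bit 5 of A is 0, so OR-ing with the mask flips it to 1.
  10001010
| 00100000
----------
  10101010

Answer: 10101010 (170)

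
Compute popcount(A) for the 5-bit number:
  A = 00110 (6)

00110
1-bits at positions (from bit 0 = LSB): 1, 2
Count = 2

Answer: 2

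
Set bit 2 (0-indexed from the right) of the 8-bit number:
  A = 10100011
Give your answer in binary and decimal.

Mask = 1 << 2 = 00000100
Bit 2 of A is 0, so OR-ing with the mask flips it to 1.
  10100011
| 00000100
----------
  10100111

Answer: 10100111 (167)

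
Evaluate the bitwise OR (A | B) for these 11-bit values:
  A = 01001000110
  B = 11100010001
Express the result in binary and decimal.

Apply | to each column (1 where either bit is 1):
  01001000110
| 11100010001
-------------
  11101010111

Answer: 11101010111 (1879)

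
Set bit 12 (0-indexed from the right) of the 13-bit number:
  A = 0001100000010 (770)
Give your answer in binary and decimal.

Mask = 1 << 12 = 1000000000000
Bit 12 of A is 0, so OR-ing with the mask flips it to 1.
  0001100000010
| 1000000000000
---------------
  1001100000010

Answer: 1001100000010 (4866)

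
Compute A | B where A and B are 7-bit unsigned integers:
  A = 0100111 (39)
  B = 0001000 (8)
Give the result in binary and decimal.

Apply | to each column (1 where either bit is 1):
  0100111
| 0001000
---------
  0101111

Answer: 0101111 (47)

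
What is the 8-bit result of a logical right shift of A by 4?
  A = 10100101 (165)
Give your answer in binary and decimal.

Logical shift right by 4: drop the bottom 4 bit(s), prepend 4 zero(s) on the left.
  10100101  ->  keep [1010], discard [0101], prepend 0000
= 00001010

Answer: 00001010 (10)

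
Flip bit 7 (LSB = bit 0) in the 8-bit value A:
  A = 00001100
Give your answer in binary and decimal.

Mask = 1 << 7 = 10000000
Bit 7 of A is 0; XOR with the mask flips it to 1.
  00001100
^ 10000000
----------
  10001100

Answer: 10001100 (140)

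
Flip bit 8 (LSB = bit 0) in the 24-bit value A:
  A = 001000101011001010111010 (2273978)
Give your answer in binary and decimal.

Mask = 1 << 8 = 000000000000000100000000
Bit 8 of A is 0; XOR with the mask flips it to 1.
  001000101011001010111010
^ 000000000000000100000000
--------------------------
  001000101011001110111010

Answer: 001000101011001110111010 (2274234)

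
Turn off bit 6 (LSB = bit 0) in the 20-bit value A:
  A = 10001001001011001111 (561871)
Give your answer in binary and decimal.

Mask = ~(1 << 6) = 11111111111110111111
Bit 6 of A is 1, so AND-ing with the mask clears it to 0.
  10001001001011001111
& 11111111111110111111
----------------------
  10001001001010001111

Answer: 10001001001010001111 (561807)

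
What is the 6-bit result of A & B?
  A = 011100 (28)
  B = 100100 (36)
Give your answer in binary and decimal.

Apply & to each column (1 only where both bits are 1):
  011100
& 100100
--------
  000100

Answer: 000100 (4)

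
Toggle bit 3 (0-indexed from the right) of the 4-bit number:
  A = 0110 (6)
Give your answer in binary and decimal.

Mask = 1 << 3 = 1000
Bit 3 of A is 0; XOR with the mask flips it to 1.
  0110
^ 1000
------
  1110

Answer: 1110 (14)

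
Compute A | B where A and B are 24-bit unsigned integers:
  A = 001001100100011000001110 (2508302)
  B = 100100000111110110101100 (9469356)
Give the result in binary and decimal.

Apply | to each column (1 where either bit is 1):
  001001100100011000001110
| 100100000111110110101100
--------------------------
  101101100111111110101110

Answer: 101101100111111110101110 (11960238)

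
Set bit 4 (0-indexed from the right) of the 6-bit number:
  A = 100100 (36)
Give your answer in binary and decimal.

Mask = 1 << 4 = 010000
Bit 4 of A is 0, so OR-ing with the mask flips it to 1.
  100100
| 010000
--------
  110100

Answer: 110100 (52)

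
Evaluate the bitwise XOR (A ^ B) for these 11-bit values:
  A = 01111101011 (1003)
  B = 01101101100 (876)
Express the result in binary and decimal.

Apply ^ to each column (1 where bits differ):
  01111101011
^ 01101101100
-------------
  00010000111

Answer: 00010000111 (135)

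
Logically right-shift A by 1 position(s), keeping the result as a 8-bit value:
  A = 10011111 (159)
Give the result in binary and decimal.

Logical shift right by 1: drop the bottom 1 bit(s), prepend 1 zero(s) on the left.
  10011111  ->  keep [1001111], discard [1], prepend 0
= 01001111

Answer: 01001111 (79)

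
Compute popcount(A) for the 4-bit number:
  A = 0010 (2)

0010
1-bits at positions (from bit 0 = LSB): 1
Count = 1

Answer: 1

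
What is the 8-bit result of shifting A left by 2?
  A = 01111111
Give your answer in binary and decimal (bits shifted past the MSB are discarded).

Shift left by 2: drop the top 2 bit(s), append 2 zero(s) on the right.
  01111111  ->  discard [01], keep [111111], append 00
= 11111100

Answer: 11111100 (252)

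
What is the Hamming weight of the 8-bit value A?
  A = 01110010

01110010
1-bits at positions (from bit 0 = LSB): 1, 4, 5, 6
Count = 4

Answer: 4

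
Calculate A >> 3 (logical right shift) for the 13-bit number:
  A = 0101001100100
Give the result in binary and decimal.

Logical shift right by 3: drop the bottom 3 bit(s), prepend 3 zero(s) on the left.
  0101001100100  ->  keep [0101001100], discard [100], prepend 000
= 0000101001100

Answer: 0000101001100 (332)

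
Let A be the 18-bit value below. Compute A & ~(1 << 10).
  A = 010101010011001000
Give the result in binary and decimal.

Mask = ~(1 << 10) = 111111101111111111
Bit 10 of A is 1, so AND-ing with the mask clears it to 0.
  010101010011001000
& 111111101111111111
--------------------
  010101000011001000

Answer: 010101000011001000 (86216)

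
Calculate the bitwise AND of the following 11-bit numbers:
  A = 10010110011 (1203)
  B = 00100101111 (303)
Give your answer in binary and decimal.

Apply & to each column (1 only where both bits are 1):
  10010110011
& 00100101111
-------------
  00000100011

Answer: 00000100011 (35)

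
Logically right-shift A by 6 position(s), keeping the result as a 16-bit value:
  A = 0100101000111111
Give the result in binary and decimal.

Logical shift right by 6: drop the bottom 6 bit(s), prepend 6 zero(s) on the left.
  0100101000111111  ->  keep [0100101000], discard [111111], prepend 000000
= 0000000100101000

Answer: 0000000100101000 (296)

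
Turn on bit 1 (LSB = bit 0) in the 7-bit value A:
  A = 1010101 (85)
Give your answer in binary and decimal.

Mask = 1 << 1 = 0000010
Bit 1 of A is 0, so OR-ing with the mask flips it to 1.
  1010101
| 0000010
---------
  1010111

Answer: 1010111 (87)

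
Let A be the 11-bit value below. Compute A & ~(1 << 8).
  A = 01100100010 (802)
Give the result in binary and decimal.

Mask = ~(1 << 8) = 11011111111
Bit 8 of A is 1, so AND-ing with the mask clears it to 0.
  01100100010
& 11011111111
-------------
  01000100010

Answer: 01000100010 (546)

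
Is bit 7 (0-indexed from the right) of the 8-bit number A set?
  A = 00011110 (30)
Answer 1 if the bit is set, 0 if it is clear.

Bit 7 is the 8th from the right.
  00011110
  ^
That bit is 0.

Answer: 0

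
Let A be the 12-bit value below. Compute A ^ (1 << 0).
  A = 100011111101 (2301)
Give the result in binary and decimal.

Mask = 1 << 0 = 000000000001
Bit 0 of A is 1; XOR with the mask flips it to 0.
  100011111101
^ 000000000001
--------------
  100011111100

Answer: 100011111100 (2300)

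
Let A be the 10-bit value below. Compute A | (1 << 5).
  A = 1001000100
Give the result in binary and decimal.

Mask = 1 << 5 = 0000100000
Bit 5 of A is 0, so OR-ing with the mask flips it to 1.
  1001000100
| 0000100000
------------
  1001100100

Answer: 1001100100 (612)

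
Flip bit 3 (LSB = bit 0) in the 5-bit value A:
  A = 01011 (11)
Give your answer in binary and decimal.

Mask = 1 << 3 = 01000
Bit 3 of A is 1; XOR with the mask flips it to 0.
  01011
^ 01000
-------
  00011

Answer: 00011 (3)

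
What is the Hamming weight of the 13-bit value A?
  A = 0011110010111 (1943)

0011110010111
1-bits at positions (from bit 0 = LSB): 0, 1, 2, 4, 7, 8, 9, 10
Count = 8

Answer: 8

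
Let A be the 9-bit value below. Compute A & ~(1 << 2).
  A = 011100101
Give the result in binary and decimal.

Mask = ~(1 << 2) = 111111011
Bit 2 of A is 1, so AND-ing with the mask clears it to 0.
  011100101
& 111111011
-----------
  011100001

Answer: 011100001 (225)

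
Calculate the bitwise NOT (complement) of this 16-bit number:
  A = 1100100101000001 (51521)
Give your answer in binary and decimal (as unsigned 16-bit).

Flip each bit (0->1, 1->0):
  1100100101000001
  0011011010111110

Answer: 0011011010111110 (14014)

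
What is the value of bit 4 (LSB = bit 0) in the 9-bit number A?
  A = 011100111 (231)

Bit 4 is the 5th from the right.
  011100111
      ^
That bit is 0.

Answer: 0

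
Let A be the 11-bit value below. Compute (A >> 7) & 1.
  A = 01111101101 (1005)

Bit 7 is the 8th from the right.
  01111101101
     ^
That bit is 1.

Answer: 1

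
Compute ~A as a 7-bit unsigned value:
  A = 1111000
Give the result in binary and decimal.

Flip each bit (0->1, 1->0):
  1111000
  0000111

Answer: 0000111 (7)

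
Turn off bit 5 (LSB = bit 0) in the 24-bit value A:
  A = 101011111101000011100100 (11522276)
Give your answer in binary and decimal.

Mask = ~(1 << 5) = 111111111111111111011111
Bit 5 of A is 1, so AND-ing with the mask clears it to 0.
  101011111101000011100100
& 111111111111111111011111
--------------------------
  101011111101000011000100

Answer: 101011111101000011000100 (11522244)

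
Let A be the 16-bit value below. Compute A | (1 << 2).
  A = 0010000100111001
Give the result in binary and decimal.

Mask = 1 << 2 = 0000000000000100
Bit 2 of A is 0, so OR-ing with the mask flips it to 1.
  0010000100111001
| 0000000000000100
------------------
  0010000100111101

Answer: 0010000100111101 (8509)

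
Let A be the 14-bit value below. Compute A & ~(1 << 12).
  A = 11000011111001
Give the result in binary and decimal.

Mask = ~(1 << 12) = 10111111111111
Bit 12 of A is 1, so AND-ing with the mask clears it to 0.
  11000011111001
& 10111111111111
----------------
  10000011111001

Answer: 10000011111001 (8441)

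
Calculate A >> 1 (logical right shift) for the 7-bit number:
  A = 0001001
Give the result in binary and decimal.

Logical shift right by 1: drop the bottom 1 bit(s), prepend 1 zero(s) on the left.
  0001001  ->  keep [000100], discard [1], prepend 0
= 0000100

Answer: 0000100 (4)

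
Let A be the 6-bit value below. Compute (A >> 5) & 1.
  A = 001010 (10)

Bit 5 is the 6th from the right.
  001010
  ^
That bit is 0.

Answer: 0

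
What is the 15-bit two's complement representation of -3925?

1. Binary of +3925:  000111101010101
2. Invert bits:     111000010101010
3. Add 1:           111000010101011

Answer: 111000010101011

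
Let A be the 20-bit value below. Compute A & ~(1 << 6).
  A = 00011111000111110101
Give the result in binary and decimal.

Mask = ~(1 << 6) = 11111111111110111111
Bit 6 of A is 1, so AND-ing with the mask clears it to 0.
  00011111000111110101
& 11111111111110111111
----------------------
  00011111000110110101

Answer: 00011111000110110101 (127413)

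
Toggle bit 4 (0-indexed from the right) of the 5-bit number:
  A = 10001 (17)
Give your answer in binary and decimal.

Mask = 1 << 4 = 10000
Bit 4 of A is 1; XOR with the mask flips it to 0.
  10001
^ 10000
-------
  00001

Answer: 00001 (1)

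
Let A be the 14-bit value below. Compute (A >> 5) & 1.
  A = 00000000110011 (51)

Bit 5 is the 6th from the right.
  00000000110011
          ^
That bit is 1.

Answer: 1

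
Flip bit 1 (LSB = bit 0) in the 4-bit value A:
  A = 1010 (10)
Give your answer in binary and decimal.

Mask = 1 << 1 = 0010
Bit 1 of A is 1; XOR with the mask flips it to 0.
  1010
^ 0010
------
  1000

Answer: 1000 (8)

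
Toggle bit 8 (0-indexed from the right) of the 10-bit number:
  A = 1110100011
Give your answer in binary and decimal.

Mask = 1 << 8 = 0100000000
Bit 8 of A is 1; XOR with the mask flips it to 0.
  1110100011
^ 0100000000
------------
  1010100011

Answer: 1010100011 (675)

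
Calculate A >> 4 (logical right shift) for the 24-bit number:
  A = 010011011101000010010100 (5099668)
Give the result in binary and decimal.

Logical shift right by 4: drop the bottom 4 bit(s), prepend 4 zero(s) on the left.
  010011011101000010010100  ->  keep [01001101110100001001], discard [0100], prepend 0000
= 000001001101110100001001

Answer: 000001001101110100001001 (318729)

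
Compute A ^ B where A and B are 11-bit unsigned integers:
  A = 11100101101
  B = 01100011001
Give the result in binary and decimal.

Apply ^ to each column (1 where bits differ):
  11100101101
^ 01100011001
-------------
  10000110100

Answer: 10000110100 (1076)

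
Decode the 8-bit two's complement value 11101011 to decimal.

MSB is 1, so the value is negative. Find the magnitude:
1. Invert bits:  00010100
2. Add 1:        00010101  = 21
3. Apply sign:   -21

Answer: -21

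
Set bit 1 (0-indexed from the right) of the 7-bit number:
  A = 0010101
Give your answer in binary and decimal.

Mask = 1 << 1 = 0000010
Bit 1 of A is 0, so OR-ing with the mask flips it to 1.
  0010101
| 0000010
---------
  0010111

Answer: 0010111 (23)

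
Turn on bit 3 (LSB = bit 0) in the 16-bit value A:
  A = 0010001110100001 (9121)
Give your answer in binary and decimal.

Mask = 1 << 3 = 0000000000001000
Bit 3 of A is 0, so OR-ing with the mask flips it to 1.
  0010001110100001
| 0000000000001000
------------------
  0010001110101001

Answer: 0010001110101001 (9129)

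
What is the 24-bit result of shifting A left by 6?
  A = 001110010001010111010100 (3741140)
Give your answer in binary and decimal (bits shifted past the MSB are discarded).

Shift left by 6: drop the top 6 bit(s), append 6 zero(s) on the right.
  001110010001010111010100  ->  discard [001110], keep [010001010111010100], append 000000
= 010001010111010100000000

Answer: 010001010111010100000000 (4551936)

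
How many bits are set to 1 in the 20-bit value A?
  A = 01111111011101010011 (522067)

01111111011101010011
1-bits at positions (from bit 0 = LSB): 0, 1, 4, 6, 8, 9, 10, 12, 13, 14, 15, 16, 17, 18
Count = 14

Answer: 14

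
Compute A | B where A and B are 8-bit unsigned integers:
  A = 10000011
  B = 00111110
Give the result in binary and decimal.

Apply | to each column (1 where either bit is 1):
  10000011
| 00111110
----------
  10111111

Answer: 10111111 (191)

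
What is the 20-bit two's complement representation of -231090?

1. Binary of +231090:  00111000011010110010
2. Invert bits:     11000111100101001101
3. Add 1:           11000111100101001110

Answer: 11000111100101001110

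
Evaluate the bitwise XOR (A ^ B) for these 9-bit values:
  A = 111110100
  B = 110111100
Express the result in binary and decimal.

Apply ^ to each column (1 where bits differ):
  111110100
^ 110111100
-----------
  001001000

Answer: 001001000 (72)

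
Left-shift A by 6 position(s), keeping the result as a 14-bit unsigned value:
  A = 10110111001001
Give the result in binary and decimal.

Shift left by 6: drop the top 6 bit(s), append 6 zero(s) on the right.
  10110111001001  ->  discard [101101], keep [11001001], append 000000
= 11001001000000

Answer: 11001001000000 (12864)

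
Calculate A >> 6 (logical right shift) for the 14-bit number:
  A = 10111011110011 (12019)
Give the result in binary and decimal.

Logical shift right by 6: drop the bottom 6 bit(s), prepend 6 zero(s) on the left.
  10111011110011  ->  keep [10111011], discard [110011], prepend 000000
= 00000010111011

Answer: 00000010111011 (187)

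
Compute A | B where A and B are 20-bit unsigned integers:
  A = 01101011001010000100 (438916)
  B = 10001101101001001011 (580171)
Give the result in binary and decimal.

Apply | to each column (1 where either bit is 1):
  01101011001010000100
| 10001101101001001011
----------------------
  11101111101011001111

Answer: 11101111101011001111 (981711)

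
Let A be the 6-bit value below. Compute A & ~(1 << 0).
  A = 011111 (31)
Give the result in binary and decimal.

Mask = ~(1 << 0) = 111110
Bit 0 of A is 1, so AND-ing with the mask clears it to 0.
  011111
& 111110
--------
  011110

Answer: 011110 (30)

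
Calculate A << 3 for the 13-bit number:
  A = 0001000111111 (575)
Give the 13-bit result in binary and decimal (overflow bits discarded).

Shift left by 3: drop the top 3 bit(s), append 3 zero(s) on the right.
  0001000111111  ->  discard [000], keep [1000111111], append 000
= 1000111111000

Answer: 1000111111000 (4600)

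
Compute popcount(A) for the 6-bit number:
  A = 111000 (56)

111000
1-bits at positions (from bit 0 = LSB): 3, 4, 5
Count = 3

Answer: 3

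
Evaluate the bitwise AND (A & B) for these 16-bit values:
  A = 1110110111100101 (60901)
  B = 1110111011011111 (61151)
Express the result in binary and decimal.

Apply & to each column (1 only where both bits are 1):
  1110110111100101
& 1110111011011111
------------------
  1110110011000101

Answer: 1110110011000101 (60613)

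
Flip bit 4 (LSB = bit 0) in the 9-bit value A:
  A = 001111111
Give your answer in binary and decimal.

Mask = 1 << 4 = 000010000
Bit 4 of A is 1; XOR with the mask flips it to 0.
  001111111
^ 000010000
-----------
  001101111

Answer: 001101111 (111)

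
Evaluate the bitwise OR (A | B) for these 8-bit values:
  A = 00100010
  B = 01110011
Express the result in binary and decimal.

Apply | to each column (1 where either bit is 1):
  00100010
| 01110011
----------
  01110011

Answer: 01110011 (115)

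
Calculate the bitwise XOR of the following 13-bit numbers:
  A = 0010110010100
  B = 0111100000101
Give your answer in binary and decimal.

Apply ^ to each column (1 where bits differ):
  0010110010100
^ 0111100000101
---------------
  0101010010001

Answer: 0101010010001 (2705)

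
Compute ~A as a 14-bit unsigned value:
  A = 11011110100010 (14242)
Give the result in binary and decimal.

Flip each bit (0->1, 1->0):
  11011110100010
  00100001011101

Answer: 00100001011101 (2141)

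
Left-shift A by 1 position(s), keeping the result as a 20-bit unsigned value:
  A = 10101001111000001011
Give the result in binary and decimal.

Shift left by 1: drop the top 1 bit(s), append 1 zero(s) on the right.
  10101001111000001011  ->  discard [1], keep [0101001111000001011], append 0
= 01010011110000010110

Answer: 01010011110000010110 (343062)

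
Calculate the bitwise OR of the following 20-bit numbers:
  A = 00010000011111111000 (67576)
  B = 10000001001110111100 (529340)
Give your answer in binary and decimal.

Apply | to each column (1 where either bit is 1):
  00010000011111111000
| 10000001001110111100
----------------------
  10010001011111111100

Answer: 10010001011111111100 (595964)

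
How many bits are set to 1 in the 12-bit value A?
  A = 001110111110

001110111110
1-bits at positions (from bit 0 = LSB): 1, 2, 3, 4, 5, 7, 8, 9
Count = 8

Answer: 8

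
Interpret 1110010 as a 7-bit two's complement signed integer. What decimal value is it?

MSB is 1, so the value is negative. Find the magnitude:
1. Invert bits:  0001101
2. Add 1:        0001110  = 14
3. Apply sign:   -14

Answer: -14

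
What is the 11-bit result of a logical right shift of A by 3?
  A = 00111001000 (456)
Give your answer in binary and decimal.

Logical shift right by 3: drop the bottom 3 bit(s), prepend 3 zero(s) on the left.
  00111001000  ->  keep [00111001], discard [000], prepend 000
= 00000111001

Answer: 00000111001 (57)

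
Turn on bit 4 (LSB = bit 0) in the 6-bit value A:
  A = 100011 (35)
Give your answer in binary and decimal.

Mask = 1 << 4 = 010000
Bit 4 of A is 0, so OR-ing with the mask flips it to 1.
  100011
| 010000
--------
  110011

Answer: 110011 (51)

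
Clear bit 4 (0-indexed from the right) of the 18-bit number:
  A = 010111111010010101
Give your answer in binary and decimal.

Mask = ~(1 << 4) = 111111111111101111
Bit 4 of A is 1, so AND-ing with the mask clears it to 0.
  010111111010010101
& 111111111111101111
--------------------
  010111111010000101

Answer: 010111111010000101 (97925)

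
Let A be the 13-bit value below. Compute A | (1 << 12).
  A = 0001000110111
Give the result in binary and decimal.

Mask = 1 << 12 = 1000000000000
Bit 12 of A is 0, so OR-ing with the mask flips it to 1.
  0001000110111
| 1000000000000
---------------
  1001000110111

Answer: 1001000110111 (4663)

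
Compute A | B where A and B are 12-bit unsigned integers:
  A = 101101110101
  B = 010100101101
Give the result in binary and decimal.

Apply | to each column (1 where either bit is 1):
  101101110101
| 010100101101
--------------
  111101111101

Answer: 111101111101 (3965)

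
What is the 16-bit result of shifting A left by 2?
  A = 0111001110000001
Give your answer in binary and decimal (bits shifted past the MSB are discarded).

Shift left by 2: drop the top 2 bit(s), append 2 zero(s) on the right.
  0111001110000001  ->  discard [01], keep [11001110000001], append 00
= 1100111000000100

Answer: 1100111000000100 (52740)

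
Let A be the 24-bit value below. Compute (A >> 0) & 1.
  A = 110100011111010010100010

Bit 0 is the 1st from the right.
  110100011111010010100010
                         ^
That bit is 0.

Answer: 0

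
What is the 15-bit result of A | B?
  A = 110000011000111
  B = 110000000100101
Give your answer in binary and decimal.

Apply | to each column (1 where either bit is 1):
  110000011000111
| 110000000100101
-----------------
  110000011100111

Answer: 110000011100111 (24807)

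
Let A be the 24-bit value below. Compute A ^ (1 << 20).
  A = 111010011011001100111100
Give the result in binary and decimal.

Mask = 1 << 20 = 000100000000000000000000
Bit 20 of A is 0; XOR with the mask flips it to 1.
  111010011011001100111100
^ 000100000000000000000000
--------------------------
  111110011011001100111100

Answer: 111110011011001100111100 (16364348)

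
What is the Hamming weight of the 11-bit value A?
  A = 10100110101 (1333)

10100110101
1-bits at positions (from bit 0 = LSB): 0, 2, 4, 5, 8, 10
Count = 6

Answer: 6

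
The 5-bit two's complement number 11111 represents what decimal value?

MSB is 1, so the value is negative. Find the magnitude:
1. Invert bits:  00000
2. Add 1:        00001  = 1
3. Apply sign:   -1

Answer: -1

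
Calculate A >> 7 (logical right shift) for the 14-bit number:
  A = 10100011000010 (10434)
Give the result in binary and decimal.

Logical shift right by 7: drop the bottom 7 bit(s), prepend 7 zero(s) on the left.
  10100011000010  ->  keep [1010001], discard [1000010], prepend 0000000
= 00000001010001

Answer: 00000001010001 (81)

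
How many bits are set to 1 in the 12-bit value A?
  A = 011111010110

011111010110
1-bits at positions (from bit 0 = LSB): 1, 2, 4, 6, 7, 8, 9, 10
Count = 8

Answer: 8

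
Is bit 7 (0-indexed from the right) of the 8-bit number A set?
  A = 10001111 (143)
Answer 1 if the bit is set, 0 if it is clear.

Bit 7 is the 8th from the right.
  10001111
  ^
That bit is 1.

Answer: 1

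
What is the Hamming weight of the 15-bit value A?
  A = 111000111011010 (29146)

111000111011010
1-bits at positions (from bit 0 = LSB): 1, 3, 4, 6, 7, 8, 12, 13, 14
Count = 9

Answer: 9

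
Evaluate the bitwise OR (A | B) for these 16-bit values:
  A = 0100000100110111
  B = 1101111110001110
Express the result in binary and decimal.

Apply | to each column (1 where either bit is 1):
  0100000100110111
| 1101111110001110
------------------
  1101111110111111

Answer: 1101111110111111 (57279)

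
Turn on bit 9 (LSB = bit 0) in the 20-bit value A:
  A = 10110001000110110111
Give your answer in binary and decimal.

Mask = 1 << 9 = 00000000001000000000
Bit 9 of A is 0, so OR-ing with the mask flips it to 1.
  10110001000110110111
| 00000000001000000000
----------------------
  10110001001110110111

Answer: 10110001001110110111 (725943)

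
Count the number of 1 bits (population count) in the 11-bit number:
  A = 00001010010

00001010010
1-bits at positions (from bit 0 = LSB): 1, 4, 6
Count = 3

Answer: 3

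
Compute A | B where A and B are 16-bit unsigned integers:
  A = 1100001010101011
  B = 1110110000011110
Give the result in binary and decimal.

Apply | to each column (1 where either bit is 1):
  1100001010101011
| 1110110000011110
------------------
  1110111010111111

Answer: 1110111010111111 (61119)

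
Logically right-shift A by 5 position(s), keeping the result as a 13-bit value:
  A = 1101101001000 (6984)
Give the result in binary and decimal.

Logical shift right by 5: drop the bottom 5 bit(s), prepend 5 zero(s) on the left.
  1101101001000  ->  keep [11011010], discard [01000], prepend 00000
= 0000011011010

Answer: 0000011011010 (218)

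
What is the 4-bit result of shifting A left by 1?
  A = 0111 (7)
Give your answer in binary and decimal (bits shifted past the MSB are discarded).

Shift left by 1: drop the top 1 bit(s), append 1 zero(s) on the right.
  0111  ->  discard [0], keep [111], append 0
= 1110

Answer: 1110 (14)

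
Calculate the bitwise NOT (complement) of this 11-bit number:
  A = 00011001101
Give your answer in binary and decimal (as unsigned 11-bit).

Flip each bit (0->1, 1->0):
  00011001101
  11100110010

Answer: 11100110010 (1842)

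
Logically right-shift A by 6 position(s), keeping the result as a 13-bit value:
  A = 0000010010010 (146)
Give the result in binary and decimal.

Logical shift right by 6: drop the bottom 6 bit(s), prepend 6 zero(s) on the left.
  0000010010010  ->  keep [0000010], discard [010010], prepend 000000
= 0000000000010

Answer: 0000000000010 (2)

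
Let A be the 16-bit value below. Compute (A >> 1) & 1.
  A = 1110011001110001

Bit 1 is the 2nd from the right.
  1110011001110001
                ^
That bit is 0.

Answer: 0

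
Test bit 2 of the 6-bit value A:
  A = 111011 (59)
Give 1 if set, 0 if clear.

Bit 2 is the 3rd from the right.
  111011
     ^
That bit is 0.

Answer: 0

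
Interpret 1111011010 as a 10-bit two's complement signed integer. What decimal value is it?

MSB is 1, so the value is negative. Find the magnitude:
1. Invert bits:  0000100101
2. Add 1:        0000100110  = 38
3. Apply sign:   -38

Answer: -38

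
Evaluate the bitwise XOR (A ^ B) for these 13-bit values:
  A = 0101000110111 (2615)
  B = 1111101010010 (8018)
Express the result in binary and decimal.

Apply ^ to each column (1 where bits differ):
  0101000110111
^ 1111101010010
---------------
  1010101100101

Answer: 1010101100101 (5477)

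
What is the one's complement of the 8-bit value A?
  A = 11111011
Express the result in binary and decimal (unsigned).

Flip each bit (0->1, 1->0):
  11111011
  00000100

Answer: 00000100 (4)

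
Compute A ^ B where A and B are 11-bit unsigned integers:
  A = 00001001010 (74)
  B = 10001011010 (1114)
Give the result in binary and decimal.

Apply ^ to each column (1 where bits differ):
  00001001010
^ 10001011010
-------------
  10000010000

Answer: 10000010000 (1040)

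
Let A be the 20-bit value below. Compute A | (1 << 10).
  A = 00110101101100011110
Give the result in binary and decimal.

Mask = 1 << 10 = 00000000010000000000
Bit 10 of A is 0, so OR-ing with the mask flips it to 1.
  00110101101100011110
| 00000000010000000000
----------------------
  00110101111100011110

Answer: 00110101111100011110 (220958)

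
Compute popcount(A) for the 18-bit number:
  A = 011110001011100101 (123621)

011110001011100101
1-bits at positions (from bit 0 = LSB): 0, 2, 5, 6, 7, 9, 13, 14, 15, 16
Count = 10

Answer: 10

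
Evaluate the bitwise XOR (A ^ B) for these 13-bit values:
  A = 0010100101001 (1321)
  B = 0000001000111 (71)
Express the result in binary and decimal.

Apply ^ to each column (1 where bits differ):
  0010100101001
^ 0000001000111
---------------
  0010101101110

Answer: 0010101101110 (1390)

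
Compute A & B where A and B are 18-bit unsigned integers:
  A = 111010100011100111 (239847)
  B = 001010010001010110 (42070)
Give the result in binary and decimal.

Apply & to each column (1 only where both bits are 1):
  111010100011100111
& 001010010001010110
--------------------
  001010000001000110

Answer: 001010000001000110 (41030)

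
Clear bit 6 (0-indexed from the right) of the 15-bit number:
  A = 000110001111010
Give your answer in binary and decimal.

Mask = ~(1 << 6) = 111111110111111
Bit 6 of A is 1, so AND-ing with the mask clears it to 0.
  000110001111010
& 111111110111111
-----------------
  000110000111010

Answer: 000110000111010 (3130)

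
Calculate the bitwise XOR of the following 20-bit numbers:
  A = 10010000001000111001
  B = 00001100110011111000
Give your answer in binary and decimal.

Apply ^ to each column (1 where bits differ):
  10010000001000111001
^ 00001100110011111000
----------------------
  10011100111011000001

Answer: 10011100111011000001 (642753)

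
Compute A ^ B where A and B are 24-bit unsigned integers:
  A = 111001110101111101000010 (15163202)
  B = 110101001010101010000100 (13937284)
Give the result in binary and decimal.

Apply ^ to each column (1 where bits differ):
  111001110101111101000010
^ 110101001010101010000100
--------------------------
  001100111111010111000110

Answer: 001100111111010111000110 (3405254)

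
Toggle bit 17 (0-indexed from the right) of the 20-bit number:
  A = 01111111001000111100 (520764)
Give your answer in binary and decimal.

Mask = 1 << 17 = 00100000000000000000
Bit 17 of A is 1; XOR with the mask flips it to 0.
  01111111001000111100
^ 00100000000000000000
----------------------
  01011111001000111100

Answer: 01011111001000111100 (389692)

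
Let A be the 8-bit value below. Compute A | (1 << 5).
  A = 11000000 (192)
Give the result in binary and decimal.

Mask = 1 << 5 = 00100000
Bit 5 of A is 0, so OR-ing with the mask flips it to 1.
  11000000
| 00100000
----------
  11100000

Answer: 11100000 (224)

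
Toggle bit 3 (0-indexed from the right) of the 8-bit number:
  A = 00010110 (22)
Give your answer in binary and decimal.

Mask = 1 << 3 = 00001000
Bit 3 of A is 0; XOR with the mask flips it to 1.
  00010110
^ 00001000
----------
  00011110

Answer: 00011110 (30)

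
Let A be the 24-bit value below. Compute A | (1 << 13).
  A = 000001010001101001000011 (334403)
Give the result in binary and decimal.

Mask = 1 << 13 = 000000000010000000000000
Bit 13 of A is 0, so OR-ing with the mask flips it to 1.
  000001010001101001000011
| 000000000010000000000000
--------------------------
  000001010011101001000011

Answer: 000001010011101001000011 (342595)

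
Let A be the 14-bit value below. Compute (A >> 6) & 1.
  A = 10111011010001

Bit 6 is the 7th from the right.
  10111011010001
         ^
That bit is 1.

Answer: 1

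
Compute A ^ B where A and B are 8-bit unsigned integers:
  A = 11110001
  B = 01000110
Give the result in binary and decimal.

Apply ^ to each column (1 where bits differ):
  11110001
^ 01000110
----------
  10110111

Answer: 10110111 (183)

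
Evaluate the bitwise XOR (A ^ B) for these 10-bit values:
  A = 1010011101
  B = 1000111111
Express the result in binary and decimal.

Apply ^ to each column (1 where bits differ):
  1010011101
^ 1000111111
------------
  0010100010

Answer: 0010100010 (162)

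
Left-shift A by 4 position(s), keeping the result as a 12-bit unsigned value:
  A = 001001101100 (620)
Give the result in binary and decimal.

Shift left by 4: drop the top 4 bit(s), append 4 zero(s) on the right.
  001001101100  ->  discard [0010], keep [01101100], append 0000
= 011011000000

Answer: 011011000000 (1728)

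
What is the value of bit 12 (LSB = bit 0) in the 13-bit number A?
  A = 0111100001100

Bit 12 is the 13th from the right.
  0111100001100
  ^
That bit is 0.

Answer: 0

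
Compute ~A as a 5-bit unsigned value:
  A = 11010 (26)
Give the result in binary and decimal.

Flip each bit (0->1, 1->0):
  11010
  00101

Answer: 00101 (5)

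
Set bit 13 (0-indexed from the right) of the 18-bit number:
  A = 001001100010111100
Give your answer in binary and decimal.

Mask = 1 << 13 = 000010000000000000
Bit 13 of A is 0, so OR-ing with the mask flips it to 1.
  001001100010111100
| 000010000000000000
--------------------
  001011100010111100

Answer: 001011100010111100 (47292)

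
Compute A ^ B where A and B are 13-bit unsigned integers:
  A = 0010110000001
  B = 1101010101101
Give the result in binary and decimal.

Apply ^ to each column (1 where bits differ):
  0010110000001
^ 1101010101101
---------------
  1111100101100

Answer: 1111100101100 (7980)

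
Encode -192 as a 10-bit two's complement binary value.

1. Binary of +192:  0011000000
2. Invert bits:     1100111111
3. Add 1:           1101000000

Answer: 1101000000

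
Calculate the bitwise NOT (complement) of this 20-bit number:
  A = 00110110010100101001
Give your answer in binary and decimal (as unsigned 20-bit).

Flip each bit (0->1, 1->0):
  00110110010100101001
  11001001101011010110

Answer: 11001001101011010110 (826070)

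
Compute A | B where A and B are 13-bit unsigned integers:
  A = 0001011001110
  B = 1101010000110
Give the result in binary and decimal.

Apply | to each column (1 where either bit is 1):
  0001011001110
| 1101010000110
---------------
  1101011001110

Answer: 1101011001110 (6862)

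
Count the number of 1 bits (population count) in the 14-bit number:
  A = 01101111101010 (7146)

01101111101010
1-bits at positions (from bit 0 = LSB): 1, 3, 5, 6, 7, 8, 9, 11, 12
Count = 9

Answer: 9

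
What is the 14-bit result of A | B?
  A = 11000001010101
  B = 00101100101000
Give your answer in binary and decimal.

Apply | to each column (1 where either bit is 1):
  11000001010101
| 00101100101000
----------------
  11101101111101

Answer: 11101101111101 (15229)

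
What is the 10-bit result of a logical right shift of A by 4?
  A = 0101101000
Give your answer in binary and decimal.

Logical shift right by 4: drop the bottom 4 bit(s), prepend 4 zero(s) on the left.
  0101101000  ->  keep [010110], discard [1000], prepend 0000
= 0000010110

Answer: 0000010110 (22)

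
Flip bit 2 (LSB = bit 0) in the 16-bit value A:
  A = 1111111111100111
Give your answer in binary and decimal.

Mask = 1 << 2 = 0000000000000100
Bit 2 of A is 1; XOR with the mask flips it to 0.
  1111111111100111
^ 0000000000000100
------------------
  1111111111100011

Answer: 1111111111100011 (65507)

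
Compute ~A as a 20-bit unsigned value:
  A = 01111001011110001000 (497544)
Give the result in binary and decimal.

Flip each bit (0->1, 1->0):
  01111001011110001000
  10000110100001110111

Answer: 10000110100001110111 (551031)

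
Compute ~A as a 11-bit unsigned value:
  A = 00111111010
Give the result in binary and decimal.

Flip each bit (0->1, 1->0):
  00111111010
  11000000101

Answer: 11000000101 (1541)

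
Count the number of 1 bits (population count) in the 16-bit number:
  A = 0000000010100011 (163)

0000000010100011
1-bits at positions (from bit 0 = LSB): 0, 1, 5, 7
Count = 4

Answer: 4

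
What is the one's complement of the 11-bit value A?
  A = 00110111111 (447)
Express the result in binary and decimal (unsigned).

Flip each bit (0->1, 1->0):
  00110111111
  11001000000

Answer: 11001000000 (1600)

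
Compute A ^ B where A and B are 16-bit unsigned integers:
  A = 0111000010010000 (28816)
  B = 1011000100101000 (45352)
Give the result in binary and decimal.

Apply ^ to each column (1 where bits differ):
  0111000010010000
^ 1011000100101000
------------------
  1100000110111000

Answer: 1100000110111000 (49592)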